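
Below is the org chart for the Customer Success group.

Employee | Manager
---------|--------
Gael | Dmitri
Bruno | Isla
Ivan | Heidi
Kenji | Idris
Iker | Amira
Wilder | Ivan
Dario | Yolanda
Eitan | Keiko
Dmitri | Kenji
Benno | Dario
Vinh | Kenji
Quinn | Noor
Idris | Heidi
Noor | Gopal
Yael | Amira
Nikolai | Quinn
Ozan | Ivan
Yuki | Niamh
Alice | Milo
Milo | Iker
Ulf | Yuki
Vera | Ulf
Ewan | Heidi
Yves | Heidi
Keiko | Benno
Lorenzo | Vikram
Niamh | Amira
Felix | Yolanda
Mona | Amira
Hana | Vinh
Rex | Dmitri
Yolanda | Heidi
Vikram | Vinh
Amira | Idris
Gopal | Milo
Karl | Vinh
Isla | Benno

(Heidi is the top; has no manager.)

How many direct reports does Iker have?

Iker directly manages Milo. That is 1 direct report.

1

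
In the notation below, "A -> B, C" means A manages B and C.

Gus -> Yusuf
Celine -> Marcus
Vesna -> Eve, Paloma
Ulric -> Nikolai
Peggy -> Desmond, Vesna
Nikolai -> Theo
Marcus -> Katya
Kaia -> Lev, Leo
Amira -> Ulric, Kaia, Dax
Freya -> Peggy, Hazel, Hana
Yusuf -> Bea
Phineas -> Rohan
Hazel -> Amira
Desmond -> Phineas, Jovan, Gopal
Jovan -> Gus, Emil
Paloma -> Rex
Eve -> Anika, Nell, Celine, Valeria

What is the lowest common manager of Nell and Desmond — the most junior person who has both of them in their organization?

Peggy

Nell's chain of managers is Eve, Vesna, Peggy, Freya. Desmond's chain of managers is Peggy, Freya. The first manager that appears in both chains is Peggy.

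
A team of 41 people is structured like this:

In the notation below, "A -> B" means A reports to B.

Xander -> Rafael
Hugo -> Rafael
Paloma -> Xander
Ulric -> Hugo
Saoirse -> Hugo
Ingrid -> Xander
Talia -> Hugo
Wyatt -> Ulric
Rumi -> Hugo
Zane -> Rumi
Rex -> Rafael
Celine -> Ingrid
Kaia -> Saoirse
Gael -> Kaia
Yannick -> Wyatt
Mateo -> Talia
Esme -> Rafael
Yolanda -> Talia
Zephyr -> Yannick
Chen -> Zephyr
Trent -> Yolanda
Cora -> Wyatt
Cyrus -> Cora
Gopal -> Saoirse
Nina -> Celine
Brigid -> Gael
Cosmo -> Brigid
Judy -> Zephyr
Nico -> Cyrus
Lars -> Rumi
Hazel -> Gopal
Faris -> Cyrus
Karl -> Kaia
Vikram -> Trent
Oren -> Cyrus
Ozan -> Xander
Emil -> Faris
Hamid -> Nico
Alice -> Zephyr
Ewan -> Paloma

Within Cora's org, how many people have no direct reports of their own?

The people in Cora's organization with no one reporting to them are Oren, Emil, Hamid. That is 3.

3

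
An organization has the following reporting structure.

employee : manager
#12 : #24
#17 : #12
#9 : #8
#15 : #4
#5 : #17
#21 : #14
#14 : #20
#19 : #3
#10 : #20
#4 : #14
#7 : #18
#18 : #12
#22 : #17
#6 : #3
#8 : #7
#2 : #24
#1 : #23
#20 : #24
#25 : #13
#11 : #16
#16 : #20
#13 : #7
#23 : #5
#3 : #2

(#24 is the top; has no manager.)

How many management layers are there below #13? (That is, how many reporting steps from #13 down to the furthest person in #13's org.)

The longest chain under #13 runs #13 → #25, which is 1 level below #13.

1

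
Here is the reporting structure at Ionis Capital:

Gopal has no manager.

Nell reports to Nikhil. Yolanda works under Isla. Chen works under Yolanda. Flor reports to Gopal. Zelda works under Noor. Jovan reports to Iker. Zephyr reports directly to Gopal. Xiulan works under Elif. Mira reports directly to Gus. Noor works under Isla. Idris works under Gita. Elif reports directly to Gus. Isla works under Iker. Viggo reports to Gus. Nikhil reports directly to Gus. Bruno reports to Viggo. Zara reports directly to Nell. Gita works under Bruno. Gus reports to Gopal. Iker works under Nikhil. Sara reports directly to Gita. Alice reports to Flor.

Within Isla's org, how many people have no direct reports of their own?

The people in Isla's organization with no one reporting to them are Chen, Zelda. That is 2.

2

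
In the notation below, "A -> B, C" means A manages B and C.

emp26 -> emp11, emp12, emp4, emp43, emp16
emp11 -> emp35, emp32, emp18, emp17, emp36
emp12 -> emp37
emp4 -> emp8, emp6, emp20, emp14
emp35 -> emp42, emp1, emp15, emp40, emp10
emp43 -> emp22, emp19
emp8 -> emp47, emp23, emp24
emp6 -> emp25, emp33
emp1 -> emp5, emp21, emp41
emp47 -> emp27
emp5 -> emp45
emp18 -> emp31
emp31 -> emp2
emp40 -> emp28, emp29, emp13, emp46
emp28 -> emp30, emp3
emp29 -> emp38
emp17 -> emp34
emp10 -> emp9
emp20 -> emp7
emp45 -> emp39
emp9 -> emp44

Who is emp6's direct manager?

emp6 reports directly to emp4.

emp4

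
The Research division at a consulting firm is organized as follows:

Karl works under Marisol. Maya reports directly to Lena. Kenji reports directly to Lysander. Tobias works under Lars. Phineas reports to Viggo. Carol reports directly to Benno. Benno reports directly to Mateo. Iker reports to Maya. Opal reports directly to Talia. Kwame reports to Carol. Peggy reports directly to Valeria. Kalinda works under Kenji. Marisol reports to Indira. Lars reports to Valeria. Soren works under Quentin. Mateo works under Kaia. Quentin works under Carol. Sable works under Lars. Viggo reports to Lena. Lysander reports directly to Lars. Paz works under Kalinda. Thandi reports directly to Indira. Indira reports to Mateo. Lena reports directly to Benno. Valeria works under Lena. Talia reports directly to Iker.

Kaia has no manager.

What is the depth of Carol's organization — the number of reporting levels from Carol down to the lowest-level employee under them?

The longest chain under Carol runs Carol → Quentin → Soren, which is 2 levels below Carol.

2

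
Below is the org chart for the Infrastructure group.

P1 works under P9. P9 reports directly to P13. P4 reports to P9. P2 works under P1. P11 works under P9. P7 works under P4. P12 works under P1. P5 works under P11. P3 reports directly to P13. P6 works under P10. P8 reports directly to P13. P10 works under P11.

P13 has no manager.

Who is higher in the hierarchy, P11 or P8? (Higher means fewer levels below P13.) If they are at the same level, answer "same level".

P11 is 2 levels below P13; P8 is 1. P8 is higher.

P8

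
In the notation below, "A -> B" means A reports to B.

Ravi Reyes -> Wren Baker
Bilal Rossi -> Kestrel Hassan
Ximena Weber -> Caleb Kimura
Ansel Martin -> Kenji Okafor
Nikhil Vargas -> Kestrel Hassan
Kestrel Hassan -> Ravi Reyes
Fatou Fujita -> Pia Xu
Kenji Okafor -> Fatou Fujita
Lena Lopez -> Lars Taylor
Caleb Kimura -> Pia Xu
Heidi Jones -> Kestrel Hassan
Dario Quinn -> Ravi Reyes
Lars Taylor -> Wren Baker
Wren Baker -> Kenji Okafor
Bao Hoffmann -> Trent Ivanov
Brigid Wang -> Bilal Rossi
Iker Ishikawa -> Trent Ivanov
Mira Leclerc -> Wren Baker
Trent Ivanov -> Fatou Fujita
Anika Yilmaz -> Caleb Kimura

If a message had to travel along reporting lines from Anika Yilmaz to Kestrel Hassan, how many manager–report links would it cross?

Anika Yilmaz is 2 levels below Pia Xu, and Kestrel Hassan is 5 levels below Pia Xu (their lowest common manager). The shortest path runs up from Anika Yilmaz to Pia Xu and back down to Kestrel Hassan: 2 + 5 = 7 links.

7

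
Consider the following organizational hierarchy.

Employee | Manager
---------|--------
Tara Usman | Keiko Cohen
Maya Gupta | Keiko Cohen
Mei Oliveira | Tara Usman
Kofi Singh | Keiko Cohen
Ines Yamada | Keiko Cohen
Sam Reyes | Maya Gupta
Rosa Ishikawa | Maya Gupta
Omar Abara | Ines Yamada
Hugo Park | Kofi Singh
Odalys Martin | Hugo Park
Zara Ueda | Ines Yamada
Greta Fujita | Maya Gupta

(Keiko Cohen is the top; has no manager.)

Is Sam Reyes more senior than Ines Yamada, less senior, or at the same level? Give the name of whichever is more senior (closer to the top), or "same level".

Sam Reyes is 2 levels below Keiko Cohen; Ines Yamada is 1. Ines Yamada is higher.

Ines Yamada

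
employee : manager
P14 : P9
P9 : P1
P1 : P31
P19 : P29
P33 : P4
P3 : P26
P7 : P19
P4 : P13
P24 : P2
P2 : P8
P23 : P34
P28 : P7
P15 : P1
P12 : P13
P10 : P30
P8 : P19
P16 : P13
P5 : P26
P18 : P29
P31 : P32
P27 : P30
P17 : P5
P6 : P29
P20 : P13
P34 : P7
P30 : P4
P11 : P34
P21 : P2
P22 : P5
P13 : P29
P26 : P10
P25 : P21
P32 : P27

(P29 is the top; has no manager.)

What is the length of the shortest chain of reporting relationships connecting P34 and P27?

P34 is 3 levels below P29, and P27 is 4 levels below P29 (their lowest common manager). The shortest path runs up from P34 to P29 and back down to P27: 3 + 4 = 7 links.

7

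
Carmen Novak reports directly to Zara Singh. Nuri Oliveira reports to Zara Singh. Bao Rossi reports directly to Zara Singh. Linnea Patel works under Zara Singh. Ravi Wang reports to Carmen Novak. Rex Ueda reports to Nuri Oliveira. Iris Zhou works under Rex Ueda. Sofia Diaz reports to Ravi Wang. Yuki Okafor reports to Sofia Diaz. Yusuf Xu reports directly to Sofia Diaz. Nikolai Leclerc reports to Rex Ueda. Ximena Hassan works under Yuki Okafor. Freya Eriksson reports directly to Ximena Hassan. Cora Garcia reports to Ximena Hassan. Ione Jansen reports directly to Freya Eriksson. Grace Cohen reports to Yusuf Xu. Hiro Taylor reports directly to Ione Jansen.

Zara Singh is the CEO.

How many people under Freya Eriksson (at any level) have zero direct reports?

The only person in Freya Eriksson's organization with no one reporting to them is Hiro Taylor. That is 1.

1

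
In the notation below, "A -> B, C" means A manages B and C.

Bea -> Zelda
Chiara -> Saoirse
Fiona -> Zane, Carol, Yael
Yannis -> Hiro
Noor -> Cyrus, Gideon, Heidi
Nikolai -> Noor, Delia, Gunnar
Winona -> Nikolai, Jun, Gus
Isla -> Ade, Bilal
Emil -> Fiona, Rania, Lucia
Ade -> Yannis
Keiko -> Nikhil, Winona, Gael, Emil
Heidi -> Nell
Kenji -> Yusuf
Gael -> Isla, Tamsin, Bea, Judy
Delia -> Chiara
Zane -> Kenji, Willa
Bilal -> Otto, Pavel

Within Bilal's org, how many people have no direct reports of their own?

2

The people in Bilal's organization with no one reporting to them are Pavel, Otto. That is 2.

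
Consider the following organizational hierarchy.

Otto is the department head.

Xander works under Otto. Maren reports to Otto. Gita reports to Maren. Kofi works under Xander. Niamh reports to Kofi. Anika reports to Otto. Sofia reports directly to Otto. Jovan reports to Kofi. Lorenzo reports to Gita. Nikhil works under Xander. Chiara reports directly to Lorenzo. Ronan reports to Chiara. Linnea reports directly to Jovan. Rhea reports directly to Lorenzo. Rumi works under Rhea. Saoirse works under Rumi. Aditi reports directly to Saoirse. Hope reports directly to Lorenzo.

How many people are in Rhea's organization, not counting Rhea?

3

Rhea directly manages Rumi. Under Rumi: Saoirse, Aditi (2). That's 3 in total.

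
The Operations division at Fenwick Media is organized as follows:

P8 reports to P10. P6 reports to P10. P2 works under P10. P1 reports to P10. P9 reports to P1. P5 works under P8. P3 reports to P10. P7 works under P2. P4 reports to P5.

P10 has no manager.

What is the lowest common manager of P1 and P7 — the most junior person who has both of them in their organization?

P1's chain of managers is P10. P7's chain of managers is P2, P10. The first manager that appears in both chains is P10.

P10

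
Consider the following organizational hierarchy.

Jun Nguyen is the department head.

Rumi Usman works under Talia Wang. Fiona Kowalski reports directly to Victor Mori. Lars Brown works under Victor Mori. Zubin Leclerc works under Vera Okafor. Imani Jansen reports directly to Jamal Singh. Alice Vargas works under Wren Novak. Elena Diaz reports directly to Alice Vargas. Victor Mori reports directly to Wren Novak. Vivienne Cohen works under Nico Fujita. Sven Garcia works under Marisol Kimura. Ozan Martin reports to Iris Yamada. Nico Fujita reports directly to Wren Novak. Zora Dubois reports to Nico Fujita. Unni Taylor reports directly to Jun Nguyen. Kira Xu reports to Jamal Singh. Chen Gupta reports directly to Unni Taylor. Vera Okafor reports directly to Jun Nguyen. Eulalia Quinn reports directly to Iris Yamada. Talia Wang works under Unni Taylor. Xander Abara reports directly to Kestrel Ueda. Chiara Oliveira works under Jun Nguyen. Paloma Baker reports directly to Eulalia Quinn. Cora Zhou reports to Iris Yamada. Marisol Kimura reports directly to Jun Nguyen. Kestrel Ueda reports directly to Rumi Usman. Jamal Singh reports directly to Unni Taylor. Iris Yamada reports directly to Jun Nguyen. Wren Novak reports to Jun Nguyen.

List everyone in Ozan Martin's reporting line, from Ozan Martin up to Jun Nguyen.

Ozan Martin -> Iris Yamada -> Jun Nguyen

Ozan Martin reports to Iris Yamada. Iris Yamada reports to Jun Nguyen. Jun Nguyen is at the top.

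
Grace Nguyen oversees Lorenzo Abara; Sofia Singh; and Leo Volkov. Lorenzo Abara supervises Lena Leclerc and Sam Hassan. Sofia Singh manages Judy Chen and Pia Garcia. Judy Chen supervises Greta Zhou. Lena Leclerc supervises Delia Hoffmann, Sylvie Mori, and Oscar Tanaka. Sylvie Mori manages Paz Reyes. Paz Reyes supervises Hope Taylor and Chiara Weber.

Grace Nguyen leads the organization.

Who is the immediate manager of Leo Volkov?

Grace Nguyen

Leo Volkov reports directly to Grace Nguyen.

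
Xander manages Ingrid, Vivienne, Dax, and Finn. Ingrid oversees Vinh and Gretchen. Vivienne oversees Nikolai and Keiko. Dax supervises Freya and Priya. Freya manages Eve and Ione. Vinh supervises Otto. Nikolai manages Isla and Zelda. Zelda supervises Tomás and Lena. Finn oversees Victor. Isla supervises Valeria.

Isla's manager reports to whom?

Vivienne

Isla reports to Nikolai, and Nikolai reports to Vivienne. So Isla's skip-level manager is Vivienne.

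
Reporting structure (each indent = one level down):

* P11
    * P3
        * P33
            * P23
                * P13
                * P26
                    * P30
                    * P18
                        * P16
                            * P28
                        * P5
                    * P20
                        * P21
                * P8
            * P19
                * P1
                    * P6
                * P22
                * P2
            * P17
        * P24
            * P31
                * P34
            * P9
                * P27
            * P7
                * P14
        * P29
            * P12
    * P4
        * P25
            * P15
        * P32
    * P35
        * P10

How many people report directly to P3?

P3 directly manages P33, P24, P29. That is 3 direct reports.

3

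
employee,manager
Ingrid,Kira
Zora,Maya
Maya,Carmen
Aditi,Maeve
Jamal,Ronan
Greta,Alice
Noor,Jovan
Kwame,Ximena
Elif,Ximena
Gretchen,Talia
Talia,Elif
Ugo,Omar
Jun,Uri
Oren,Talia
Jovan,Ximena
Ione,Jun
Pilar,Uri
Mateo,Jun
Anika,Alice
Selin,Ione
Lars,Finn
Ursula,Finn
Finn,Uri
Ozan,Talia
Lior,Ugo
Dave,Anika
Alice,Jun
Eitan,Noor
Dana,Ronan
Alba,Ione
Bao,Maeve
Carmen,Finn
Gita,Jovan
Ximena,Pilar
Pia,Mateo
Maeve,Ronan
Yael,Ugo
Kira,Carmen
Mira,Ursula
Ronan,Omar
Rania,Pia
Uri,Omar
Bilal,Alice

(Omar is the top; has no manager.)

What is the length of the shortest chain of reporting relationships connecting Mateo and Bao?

Mateo is 3 levels below Omar, and Bao is 3 levels below Omar (their lowest common manager). The shortest path runs up from Mateo to Omar and back down to Bao: 3 + 3 = 6 links.

6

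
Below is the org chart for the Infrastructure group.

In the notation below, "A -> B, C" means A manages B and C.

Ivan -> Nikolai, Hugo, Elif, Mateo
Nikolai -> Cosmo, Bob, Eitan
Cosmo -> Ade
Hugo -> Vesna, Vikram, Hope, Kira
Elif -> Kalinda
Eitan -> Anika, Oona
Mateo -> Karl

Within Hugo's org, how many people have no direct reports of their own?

4

The people in Hugo's organization with no one reporting to them are Kira, Hope, Vikram, Vesna. That is 4.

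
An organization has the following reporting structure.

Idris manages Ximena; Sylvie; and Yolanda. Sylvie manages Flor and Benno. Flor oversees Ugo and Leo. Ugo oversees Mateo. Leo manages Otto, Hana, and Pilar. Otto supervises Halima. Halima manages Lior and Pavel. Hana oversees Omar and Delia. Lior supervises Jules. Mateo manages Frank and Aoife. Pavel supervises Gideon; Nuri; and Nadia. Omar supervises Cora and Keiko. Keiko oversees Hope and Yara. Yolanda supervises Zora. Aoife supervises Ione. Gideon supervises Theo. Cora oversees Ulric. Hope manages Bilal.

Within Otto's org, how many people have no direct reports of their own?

4

The people in Otto's organization with no one reporting to them are Nadia, Nuri, Theo, Jules. That is 4.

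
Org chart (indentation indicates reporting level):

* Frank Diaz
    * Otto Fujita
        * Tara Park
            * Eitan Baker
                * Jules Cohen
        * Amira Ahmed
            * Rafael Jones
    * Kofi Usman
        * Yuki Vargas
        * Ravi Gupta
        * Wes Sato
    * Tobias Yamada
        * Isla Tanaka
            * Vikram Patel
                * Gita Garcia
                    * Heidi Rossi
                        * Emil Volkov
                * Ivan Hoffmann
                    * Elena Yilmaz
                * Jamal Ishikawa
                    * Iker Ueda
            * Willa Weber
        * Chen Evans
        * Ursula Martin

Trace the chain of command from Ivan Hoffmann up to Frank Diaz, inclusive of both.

Ivan Hoffmann reports to Vikram Patel. Vikram Patel reports to Isla Tanaka. Isla Tanaka reports to Tobias Yamada. Tobias Yamada reports to Frank Diaz. Frank Diaz is at the top.

Ivan Hoffmann -> Vikram Patel -> Isla Tanaka -> Tobias Yamada -> Frank Diaz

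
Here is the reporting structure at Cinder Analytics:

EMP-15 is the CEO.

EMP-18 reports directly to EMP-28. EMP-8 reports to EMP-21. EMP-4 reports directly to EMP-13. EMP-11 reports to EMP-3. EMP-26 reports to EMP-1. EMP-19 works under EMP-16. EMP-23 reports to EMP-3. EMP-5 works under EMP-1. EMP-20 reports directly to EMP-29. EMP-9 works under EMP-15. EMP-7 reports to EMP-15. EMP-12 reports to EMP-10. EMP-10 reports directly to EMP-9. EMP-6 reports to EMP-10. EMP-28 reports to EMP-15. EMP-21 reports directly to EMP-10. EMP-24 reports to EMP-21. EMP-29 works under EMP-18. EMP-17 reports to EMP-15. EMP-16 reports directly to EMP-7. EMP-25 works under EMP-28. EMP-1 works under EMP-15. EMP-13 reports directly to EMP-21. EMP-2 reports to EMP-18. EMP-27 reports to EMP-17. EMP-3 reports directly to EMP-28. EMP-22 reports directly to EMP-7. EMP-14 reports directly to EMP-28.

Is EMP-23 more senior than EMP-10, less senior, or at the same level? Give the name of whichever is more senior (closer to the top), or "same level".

EMP-23 is 3 levels below EMP-15; EMP-10 is 2. EMP-10 is higher.

EMP-10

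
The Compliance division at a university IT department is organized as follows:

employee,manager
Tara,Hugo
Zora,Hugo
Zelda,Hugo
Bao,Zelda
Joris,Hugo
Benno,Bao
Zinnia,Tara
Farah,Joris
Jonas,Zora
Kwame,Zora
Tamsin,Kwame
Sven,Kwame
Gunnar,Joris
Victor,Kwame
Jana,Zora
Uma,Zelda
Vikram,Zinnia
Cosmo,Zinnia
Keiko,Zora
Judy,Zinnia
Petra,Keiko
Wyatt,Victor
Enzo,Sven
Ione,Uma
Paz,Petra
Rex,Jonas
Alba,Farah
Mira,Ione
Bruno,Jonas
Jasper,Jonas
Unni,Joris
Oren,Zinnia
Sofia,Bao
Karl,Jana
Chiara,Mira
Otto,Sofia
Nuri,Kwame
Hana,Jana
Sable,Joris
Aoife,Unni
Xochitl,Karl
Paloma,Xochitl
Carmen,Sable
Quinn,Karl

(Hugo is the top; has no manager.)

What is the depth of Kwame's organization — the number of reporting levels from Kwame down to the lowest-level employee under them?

The longest chain under Kwame runs Kwame → Victor → Wyatt, which is 2 levels below Kwame.

2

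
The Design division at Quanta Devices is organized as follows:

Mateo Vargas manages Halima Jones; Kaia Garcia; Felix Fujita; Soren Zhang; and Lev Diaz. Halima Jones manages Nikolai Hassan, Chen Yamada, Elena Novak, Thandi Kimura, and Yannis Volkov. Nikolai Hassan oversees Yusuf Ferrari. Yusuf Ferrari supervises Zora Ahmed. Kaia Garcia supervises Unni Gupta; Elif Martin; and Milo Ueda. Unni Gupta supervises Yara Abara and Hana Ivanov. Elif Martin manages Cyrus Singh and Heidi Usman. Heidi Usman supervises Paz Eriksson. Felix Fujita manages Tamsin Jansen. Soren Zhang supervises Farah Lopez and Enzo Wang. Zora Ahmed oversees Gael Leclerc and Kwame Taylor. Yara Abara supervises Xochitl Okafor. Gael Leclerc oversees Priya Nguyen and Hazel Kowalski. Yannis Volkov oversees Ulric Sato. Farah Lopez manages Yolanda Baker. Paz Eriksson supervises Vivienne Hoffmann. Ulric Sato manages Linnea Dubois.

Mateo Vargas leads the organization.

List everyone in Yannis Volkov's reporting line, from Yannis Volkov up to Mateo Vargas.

Yannis Volkov -> Halima Jones -> Mateo Vargas

Yannis Volkov reports to Halima Jones. Halima Jones reports to Mateo Vargas. Mateo Vargas is at the top.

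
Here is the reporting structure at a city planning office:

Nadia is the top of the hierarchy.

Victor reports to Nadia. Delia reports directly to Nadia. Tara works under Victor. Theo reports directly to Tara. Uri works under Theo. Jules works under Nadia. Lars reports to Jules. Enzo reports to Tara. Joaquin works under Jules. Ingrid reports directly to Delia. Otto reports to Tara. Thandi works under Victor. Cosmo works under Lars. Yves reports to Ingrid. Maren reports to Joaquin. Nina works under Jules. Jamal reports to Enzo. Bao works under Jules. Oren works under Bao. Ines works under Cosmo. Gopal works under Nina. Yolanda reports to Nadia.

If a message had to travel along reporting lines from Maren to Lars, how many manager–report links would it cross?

3

Maren is 2 levels below Jules, and Lars is 1 level below Jules (their lowest common manager). The shortest path runs up from Maren to Jules and back down to Lars: 2 + 1 = 3 links.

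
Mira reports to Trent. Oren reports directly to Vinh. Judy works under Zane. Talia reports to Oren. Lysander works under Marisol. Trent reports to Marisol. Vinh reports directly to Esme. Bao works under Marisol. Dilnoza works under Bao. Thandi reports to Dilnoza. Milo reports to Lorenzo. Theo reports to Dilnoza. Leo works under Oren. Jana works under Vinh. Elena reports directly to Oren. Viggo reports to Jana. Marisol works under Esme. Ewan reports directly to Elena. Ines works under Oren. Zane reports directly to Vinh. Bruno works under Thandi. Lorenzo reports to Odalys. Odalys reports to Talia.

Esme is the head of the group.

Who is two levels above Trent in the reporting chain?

Trent reports to Marisol, and Marisol reports to Esme. So Trent's skip-level manager is Esme.

Esme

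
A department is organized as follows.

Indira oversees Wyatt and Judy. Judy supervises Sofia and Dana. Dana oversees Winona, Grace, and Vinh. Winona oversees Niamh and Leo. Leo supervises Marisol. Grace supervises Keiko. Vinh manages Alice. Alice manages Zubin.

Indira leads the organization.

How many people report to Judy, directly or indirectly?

11

Judy directly manages Dana, Sofia. Under Dana: Vinh, Alice, Zubin, Grace, Keiko, Winona, Niamh, Leo, Marisol (9). Sofia has no reports. So Judy's organization is 2 direct reports plus everyone under them: 10 + 1 = 11.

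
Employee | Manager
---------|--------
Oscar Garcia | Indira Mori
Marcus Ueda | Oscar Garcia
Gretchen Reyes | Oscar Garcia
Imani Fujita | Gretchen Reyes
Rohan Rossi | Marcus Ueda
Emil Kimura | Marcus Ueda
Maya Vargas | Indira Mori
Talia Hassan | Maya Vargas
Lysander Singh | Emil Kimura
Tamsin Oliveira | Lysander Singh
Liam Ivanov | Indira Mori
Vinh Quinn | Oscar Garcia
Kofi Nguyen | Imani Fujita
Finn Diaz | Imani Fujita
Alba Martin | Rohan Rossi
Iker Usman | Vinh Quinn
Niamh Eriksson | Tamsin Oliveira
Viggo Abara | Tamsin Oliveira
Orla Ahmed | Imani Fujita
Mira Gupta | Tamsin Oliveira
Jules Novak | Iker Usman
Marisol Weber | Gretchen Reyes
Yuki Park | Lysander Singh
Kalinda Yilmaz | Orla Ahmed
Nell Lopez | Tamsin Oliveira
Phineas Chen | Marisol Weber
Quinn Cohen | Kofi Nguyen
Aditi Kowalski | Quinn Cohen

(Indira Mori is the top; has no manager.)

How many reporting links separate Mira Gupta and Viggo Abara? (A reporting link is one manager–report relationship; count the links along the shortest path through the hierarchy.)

2

Mira Gupta is 1 level below Tamsin Oliveira, and Viggo Abara is 1 level below Tamsin Oliveira (their lowest common manager). The shortest path runs up from Mira Gupta to Tamsin Oliveira and back down to Viggo Abara: 1 + 1 = 2 links.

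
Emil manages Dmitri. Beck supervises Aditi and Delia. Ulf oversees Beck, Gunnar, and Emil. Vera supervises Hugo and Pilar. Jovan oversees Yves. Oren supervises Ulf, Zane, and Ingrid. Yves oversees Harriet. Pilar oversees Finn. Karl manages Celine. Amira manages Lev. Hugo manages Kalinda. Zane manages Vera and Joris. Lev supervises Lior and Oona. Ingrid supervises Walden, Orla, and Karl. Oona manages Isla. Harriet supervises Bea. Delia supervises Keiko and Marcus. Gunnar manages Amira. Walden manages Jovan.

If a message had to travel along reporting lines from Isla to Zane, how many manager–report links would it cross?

Isla is 6 levels below Oren, and Zane is 1 level below Oren (their lowest common manager). The shortest path runs up from Isla to Oren and back down to Zane: 6 + 1 = 7 links.

7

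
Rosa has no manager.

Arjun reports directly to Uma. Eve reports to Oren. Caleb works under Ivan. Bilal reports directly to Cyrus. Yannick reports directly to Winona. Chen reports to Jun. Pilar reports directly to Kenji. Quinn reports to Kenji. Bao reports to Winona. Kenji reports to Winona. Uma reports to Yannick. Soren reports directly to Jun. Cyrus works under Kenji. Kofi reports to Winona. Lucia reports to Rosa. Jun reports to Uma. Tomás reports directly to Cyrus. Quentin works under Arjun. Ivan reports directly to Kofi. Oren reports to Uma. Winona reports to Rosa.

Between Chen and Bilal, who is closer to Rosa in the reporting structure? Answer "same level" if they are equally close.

Chen is 5 levels below Rosa; Bilal is 4. Bilal is higher.

Bilal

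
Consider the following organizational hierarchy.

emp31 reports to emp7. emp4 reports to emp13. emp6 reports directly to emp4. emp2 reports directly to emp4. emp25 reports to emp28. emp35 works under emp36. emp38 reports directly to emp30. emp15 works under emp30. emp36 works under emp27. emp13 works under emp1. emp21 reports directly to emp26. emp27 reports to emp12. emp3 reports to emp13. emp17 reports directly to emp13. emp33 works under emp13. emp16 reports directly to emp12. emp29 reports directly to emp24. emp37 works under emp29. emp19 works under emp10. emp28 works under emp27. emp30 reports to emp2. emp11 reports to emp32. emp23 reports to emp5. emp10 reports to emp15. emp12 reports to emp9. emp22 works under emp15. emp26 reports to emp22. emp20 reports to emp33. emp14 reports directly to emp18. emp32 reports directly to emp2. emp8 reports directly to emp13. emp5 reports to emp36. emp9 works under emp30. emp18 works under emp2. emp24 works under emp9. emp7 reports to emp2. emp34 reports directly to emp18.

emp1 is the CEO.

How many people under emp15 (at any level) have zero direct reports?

2

The people in emp15's organization with no one reporting to them are emp19, emp21. That is 2.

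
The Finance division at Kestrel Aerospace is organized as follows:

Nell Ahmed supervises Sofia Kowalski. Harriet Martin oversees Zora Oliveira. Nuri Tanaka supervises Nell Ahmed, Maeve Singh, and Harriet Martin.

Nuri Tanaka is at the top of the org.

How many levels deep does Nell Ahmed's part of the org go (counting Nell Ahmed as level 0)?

1

The longest chain under Nell Ahmed runs Nell Ahmed → Sofia Kowalski, which is 1 level below Nell Ahmed.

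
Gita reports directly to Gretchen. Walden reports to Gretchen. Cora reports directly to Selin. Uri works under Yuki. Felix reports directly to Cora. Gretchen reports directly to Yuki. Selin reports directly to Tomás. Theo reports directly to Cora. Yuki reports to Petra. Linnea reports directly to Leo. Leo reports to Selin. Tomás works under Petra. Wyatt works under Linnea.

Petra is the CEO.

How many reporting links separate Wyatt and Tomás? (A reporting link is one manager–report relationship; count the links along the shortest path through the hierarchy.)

Wyatt is in Tomás's organization: the chain from Wyatt up to Tomás is Wyatt → Linnea → Leo → Selin → Tomás, which is 4 links.

4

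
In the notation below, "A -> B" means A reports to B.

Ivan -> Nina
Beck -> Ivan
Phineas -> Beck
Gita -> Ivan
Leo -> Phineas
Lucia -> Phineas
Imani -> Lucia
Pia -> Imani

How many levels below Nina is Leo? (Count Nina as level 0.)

Chain from Leo up to Nina: Leo → Phineas → Beck → Ivan → Nina. That is 4 steps up, so Leo is 4 levels below Nina.

4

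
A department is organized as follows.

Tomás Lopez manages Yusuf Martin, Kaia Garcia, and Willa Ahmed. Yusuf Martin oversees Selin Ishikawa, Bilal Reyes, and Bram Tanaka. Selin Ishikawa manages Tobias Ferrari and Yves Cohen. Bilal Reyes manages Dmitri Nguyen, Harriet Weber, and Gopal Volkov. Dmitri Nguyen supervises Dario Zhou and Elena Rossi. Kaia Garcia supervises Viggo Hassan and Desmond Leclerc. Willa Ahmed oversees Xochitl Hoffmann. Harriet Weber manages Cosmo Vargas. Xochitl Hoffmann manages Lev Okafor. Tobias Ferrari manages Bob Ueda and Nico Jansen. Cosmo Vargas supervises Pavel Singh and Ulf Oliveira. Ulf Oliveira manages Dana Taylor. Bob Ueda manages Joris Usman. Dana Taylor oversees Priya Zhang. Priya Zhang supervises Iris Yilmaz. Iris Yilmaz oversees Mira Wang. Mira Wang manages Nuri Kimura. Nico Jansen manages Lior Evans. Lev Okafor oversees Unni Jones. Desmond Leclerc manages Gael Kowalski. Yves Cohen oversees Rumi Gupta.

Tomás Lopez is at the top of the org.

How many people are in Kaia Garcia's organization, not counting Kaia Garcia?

3

Kaia Garcia directly manages Viggo Hassan, Desmond Leclerc. Viggo Hassan has no reports. Under Desmond Leclerc: Gael Kowalski (1). So Kaia Garcia's organization is 2 direct reports plus everyone under them: 1 + 2 = 3.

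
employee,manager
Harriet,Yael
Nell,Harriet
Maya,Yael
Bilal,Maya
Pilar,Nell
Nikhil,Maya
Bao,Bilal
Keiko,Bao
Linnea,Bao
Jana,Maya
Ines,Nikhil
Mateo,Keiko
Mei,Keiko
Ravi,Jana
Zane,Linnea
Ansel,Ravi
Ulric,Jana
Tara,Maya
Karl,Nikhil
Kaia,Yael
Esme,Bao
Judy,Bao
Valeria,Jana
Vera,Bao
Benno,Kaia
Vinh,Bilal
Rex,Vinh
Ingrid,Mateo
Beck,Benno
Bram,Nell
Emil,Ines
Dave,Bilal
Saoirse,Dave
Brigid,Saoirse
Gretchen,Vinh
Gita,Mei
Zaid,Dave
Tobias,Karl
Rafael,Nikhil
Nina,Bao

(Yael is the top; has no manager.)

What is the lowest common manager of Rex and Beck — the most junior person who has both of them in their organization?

Rex's chain of managers is Vinh, Bilal, Maya, Yael. Beck's chain of managers is Benno, Kaia, Yael. The first manager that appears in both chains is Yael.

Yael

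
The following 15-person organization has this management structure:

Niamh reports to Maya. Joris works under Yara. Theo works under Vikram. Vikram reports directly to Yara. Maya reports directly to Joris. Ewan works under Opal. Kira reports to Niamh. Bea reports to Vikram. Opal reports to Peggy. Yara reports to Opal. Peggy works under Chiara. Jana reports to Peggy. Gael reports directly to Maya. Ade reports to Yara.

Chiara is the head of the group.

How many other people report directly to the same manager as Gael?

1

Gael reports to Maya. Maya's other direct reports are Niamh — 1 peer.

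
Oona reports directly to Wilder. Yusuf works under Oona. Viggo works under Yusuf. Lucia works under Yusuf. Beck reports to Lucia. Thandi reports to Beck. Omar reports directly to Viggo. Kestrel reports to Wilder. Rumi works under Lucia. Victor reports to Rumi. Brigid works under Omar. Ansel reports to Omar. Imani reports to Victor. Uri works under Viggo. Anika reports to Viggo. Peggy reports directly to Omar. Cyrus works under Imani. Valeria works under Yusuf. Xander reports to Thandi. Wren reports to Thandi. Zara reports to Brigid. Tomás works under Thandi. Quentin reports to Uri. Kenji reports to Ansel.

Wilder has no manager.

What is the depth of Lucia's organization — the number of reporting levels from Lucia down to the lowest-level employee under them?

The longest chain under Lucia runs Lucia → Rumi → Victor → Imani → Cyrus, which is 4 levels below Lucia.

4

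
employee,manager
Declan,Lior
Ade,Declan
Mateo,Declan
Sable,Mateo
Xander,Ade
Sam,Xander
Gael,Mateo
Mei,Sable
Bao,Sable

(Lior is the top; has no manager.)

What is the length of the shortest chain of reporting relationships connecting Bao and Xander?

5

Bao is 3 levels below Declan, and Xander is 2 levels below Declan (their lowest common manager). The shortest path runs up from Bao to Declan and back down to Xander: 3 + 2 = 5 links.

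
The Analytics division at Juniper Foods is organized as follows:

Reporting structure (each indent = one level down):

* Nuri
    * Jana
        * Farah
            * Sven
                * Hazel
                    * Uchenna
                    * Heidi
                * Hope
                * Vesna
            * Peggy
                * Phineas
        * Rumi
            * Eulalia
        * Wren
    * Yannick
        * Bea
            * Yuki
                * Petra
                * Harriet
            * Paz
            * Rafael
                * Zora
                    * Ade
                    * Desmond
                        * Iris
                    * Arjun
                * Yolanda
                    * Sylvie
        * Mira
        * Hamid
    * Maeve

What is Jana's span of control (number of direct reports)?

Jana directly manages Farah, Rumi, Wren. That is 3 direct reports.

3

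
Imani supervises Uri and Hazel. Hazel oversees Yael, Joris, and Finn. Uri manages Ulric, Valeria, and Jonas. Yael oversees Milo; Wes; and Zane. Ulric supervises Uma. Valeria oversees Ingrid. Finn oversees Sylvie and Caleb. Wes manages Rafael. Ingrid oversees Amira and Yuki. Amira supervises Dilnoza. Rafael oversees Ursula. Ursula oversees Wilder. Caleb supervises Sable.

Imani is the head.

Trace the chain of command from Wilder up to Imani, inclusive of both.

Wilder reports to Ursula. Ursula reports to Rafael. Rafael reports to Wes. Wes reports to Yael. Yael reports to Hazel. Hazel reports to Imani. Imani is at the top.

Wilder -> Ursula -> Rafael -> Wes -> Yael -> Hazel -> Imani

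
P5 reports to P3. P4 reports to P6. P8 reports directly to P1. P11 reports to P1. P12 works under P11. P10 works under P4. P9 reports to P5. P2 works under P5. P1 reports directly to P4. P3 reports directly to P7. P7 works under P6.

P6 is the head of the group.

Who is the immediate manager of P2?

P2 reports directly to P5.

P5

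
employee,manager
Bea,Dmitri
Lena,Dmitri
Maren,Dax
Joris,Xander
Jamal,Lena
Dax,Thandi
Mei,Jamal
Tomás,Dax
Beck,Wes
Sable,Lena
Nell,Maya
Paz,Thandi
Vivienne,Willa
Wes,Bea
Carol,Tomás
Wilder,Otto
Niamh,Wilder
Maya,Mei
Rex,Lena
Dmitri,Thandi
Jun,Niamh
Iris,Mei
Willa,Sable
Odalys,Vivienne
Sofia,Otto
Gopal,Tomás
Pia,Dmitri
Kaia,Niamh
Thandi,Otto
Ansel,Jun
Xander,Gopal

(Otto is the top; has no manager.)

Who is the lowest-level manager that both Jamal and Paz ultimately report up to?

Jamal's chain of managers is Lena, Dmitri, Thandi, Otto. Paz's chain of managers is Thandi, Otto. The first manager that appears in both chains is Thandi.

Thandi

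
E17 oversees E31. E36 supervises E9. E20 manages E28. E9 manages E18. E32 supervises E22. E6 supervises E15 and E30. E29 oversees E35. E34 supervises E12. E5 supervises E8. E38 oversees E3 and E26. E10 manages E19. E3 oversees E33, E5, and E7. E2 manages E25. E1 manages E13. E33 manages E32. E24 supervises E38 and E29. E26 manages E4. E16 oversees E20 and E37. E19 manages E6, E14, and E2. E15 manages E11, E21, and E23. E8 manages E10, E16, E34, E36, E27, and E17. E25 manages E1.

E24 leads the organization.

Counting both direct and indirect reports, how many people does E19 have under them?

E19 directly manages E6, E2, E14. Under E6: E30, E15, E23, E11, E21 (5). Under E2: E25, E1, E13 (3). E14 has no reports. So E19's organization is 3 direct reports plus everyone under them: 6 + 4 + 1 = 11.

11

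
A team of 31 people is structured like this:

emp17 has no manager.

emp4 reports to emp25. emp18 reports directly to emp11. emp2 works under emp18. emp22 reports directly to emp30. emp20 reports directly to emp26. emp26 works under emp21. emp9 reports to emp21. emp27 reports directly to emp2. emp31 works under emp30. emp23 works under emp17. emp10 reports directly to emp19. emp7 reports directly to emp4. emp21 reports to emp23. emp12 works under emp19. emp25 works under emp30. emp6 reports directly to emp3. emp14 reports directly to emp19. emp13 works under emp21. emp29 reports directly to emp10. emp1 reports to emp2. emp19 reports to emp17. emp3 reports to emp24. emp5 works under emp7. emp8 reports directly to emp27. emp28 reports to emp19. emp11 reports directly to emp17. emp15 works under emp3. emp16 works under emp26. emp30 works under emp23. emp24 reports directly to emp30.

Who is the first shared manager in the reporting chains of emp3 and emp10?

emp3's chain of managers is emp24, emp30, emp23, emp17. emp10's chain of managers is emp19, emp17. The first manager that appears in both chains is emp17.

emp17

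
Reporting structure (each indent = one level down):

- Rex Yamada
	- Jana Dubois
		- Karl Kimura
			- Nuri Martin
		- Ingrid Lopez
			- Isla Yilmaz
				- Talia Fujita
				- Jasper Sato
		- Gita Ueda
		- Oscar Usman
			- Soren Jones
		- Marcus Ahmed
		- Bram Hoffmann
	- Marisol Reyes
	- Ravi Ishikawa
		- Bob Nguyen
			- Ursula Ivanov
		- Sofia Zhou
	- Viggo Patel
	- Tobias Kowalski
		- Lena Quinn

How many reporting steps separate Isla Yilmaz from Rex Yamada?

Chain from Isla Yilmaz up to Rex Yamada: Isla Yilmaz → Ingrid Lopez → Jana Dubois → Rex Yamada. That is 3 steps up, so Isla Yilmaz is 3 levels below Rex Yamada.

3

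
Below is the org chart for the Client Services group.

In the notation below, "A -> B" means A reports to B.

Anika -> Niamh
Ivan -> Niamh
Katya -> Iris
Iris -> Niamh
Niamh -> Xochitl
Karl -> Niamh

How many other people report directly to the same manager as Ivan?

3

Ivan reports to Niamh. Niamh's other direct reports are Iris, Karl, Anika — 3 peers.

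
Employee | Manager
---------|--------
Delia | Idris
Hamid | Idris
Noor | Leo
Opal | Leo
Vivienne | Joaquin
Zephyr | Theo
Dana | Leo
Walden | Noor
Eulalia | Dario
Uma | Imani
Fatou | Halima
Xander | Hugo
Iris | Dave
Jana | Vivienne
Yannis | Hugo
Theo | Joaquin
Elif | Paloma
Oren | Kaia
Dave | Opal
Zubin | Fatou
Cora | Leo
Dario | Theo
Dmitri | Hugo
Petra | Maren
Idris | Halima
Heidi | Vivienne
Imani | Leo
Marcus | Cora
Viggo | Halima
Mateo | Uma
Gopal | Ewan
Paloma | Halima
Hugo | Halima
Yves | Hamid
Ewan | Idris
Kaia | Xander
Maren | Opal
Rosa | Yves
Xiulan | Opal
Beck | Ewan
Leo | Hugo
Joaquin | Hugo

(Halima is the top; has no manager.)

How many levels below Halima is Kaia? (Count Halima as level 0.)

3

Chain from Kaia up to Halima: Kaia → Xander → Hugo → Halima. That is 3 steps up, so Kaia is 3 levels below Halima.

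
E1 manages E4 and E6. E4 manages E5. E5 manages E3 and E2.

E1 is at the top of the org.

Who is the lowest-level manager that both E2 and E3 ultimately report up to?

E2's chain of managers is E5, E4, E1. E3's chain of managers is E5, E4, E1. The first manager that appears in both chains is E5.

E5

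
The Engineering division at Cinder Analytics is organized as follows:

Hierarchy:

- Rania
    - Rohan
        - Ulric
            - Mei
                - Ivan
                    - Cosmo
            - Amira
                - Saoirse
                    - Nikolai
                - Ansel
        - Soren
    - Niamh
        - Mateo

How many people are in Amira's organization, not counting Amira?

Amira directly manages Saoirse, Ansel. Under Saoirse: Nikolai (1). Ansel has no reports. So Amira's organization is 2 direct reports plus everyone under them: 2 + 1 = 3.

3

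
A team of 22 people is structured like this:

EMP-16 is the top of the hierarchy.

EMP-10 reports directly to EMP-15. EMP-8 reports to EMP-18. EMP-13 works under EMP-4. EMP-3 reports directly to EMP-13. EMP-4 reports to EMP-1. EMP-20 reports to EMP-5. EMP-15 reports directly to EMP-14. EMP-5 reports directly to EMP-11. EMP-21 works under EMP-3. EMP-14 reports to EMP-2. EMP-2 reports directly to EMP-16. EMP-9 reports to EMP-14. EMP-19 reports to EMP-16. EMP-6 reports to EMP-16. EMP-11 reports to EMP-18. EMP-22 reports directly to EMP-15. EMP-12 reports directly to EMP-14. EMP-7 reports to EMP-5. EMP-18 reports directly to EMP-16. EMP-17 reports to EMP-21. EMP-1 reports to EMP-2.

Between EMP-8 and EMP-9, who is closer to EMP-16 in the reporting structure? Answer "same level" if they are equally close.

EMP-8

EMP-8 is 2 levels below EMP-16; EMP-9 is 3. EMP-8 is higher.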